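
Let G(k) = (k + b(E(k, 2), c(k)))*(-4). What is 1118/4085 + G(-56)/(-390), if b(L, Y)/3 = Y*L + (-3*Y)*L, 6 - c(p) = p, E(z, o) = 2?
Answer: -29386/3705 ≈ -7.9314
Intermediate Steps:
c(p) = 6 - p
b(L, Y) = -6*L*Y (b(L, Y) = 3*(Y*L + (-3*Y)*L) = 3*(L*Y - 3*L*Y) = 3*(-2*L*Y) = -6*L*Y)
G(k) = 288 - 52*k (G(k) = (k - 6*2*(6 - k))*(-4) = (k + (-72 + 12*k))*(-4) = (-72 + 13*k)*(-4) = 288 - 52*k)
1118/4085 + G(-56)/(-390) = 1118/4085 + (288 - 52*(-56))/(-390) = 1118*(1/4085) + (288 + 2912)*(-1/390) = 26/95 + 3200*(-1/390) = 26/95 - 320/39 = -29386/3705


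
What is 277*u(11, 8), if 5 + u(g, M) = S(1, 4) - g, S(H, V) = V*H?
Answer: -3324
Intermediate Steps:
S(H, V) = H*V
u(g, M) = -1 - g (u(g, M) = -5 + (1*4 - g) = -5 + (4 - g) = -1 - g)
277*u(11, 8) = 277*(-1 - 1*11) = 277*(-1 - 11) = 277*(-12) = -3324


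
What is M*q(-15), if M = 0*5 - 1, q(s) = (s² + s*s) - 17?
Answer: -433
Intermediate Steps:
q(s) = -17 + 2*s² (q(s) = (s² + s²) - 17 = 2*s² - 17 = -17 + 2*s²)
M = -1 (M = 0 - 1 = -1)
M*q(-15) = -(-17 + 2*(-15)²) = -(-17 + 2*225) = -(-17 + 450) = -1*433 = -433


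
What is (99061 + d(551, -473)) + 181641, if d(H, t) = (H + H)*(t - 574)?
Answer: -873092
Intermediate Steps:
d(H, t) = 2*H*(-574 + t) (d(H, t) = (2*H)*(-574 + t) = 2*H*(-574 + t))
(99061 + d(551, -473)) + 181641 = (99061 + 2*551*(-574 - 473)) + 181641 = (99061 + 2*551*(-1047)) + 181641 = (99061 - 1153794) + 181641 = -1054733 + 181641 = -873092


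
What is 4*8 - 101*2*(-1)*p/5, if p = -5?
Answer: -170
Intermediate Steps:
4*8 - 101*2*(-1)*p/5 = 4*8 - 101*2*(-1)*(-5/5) = 32 - (-202)*(-5*⅕) = 32 - (-202)*(-1) = 32 - 101*2 = 32 - 202 = -170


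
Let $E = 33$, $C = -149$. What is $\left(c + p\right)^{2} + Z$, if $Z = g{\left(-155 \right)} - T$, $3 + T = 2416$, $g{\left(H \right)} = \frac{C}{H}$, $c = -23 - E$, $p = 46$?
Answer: $- \frac{358366}{155} \approx -2312.0$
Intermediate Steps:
$c = -56$ ($c = -23 - 33 = -56$)
$g{\left(H \right)} = - \frac{149}{H}$
$T = 2413$ ($T = -3 + 2416 = 2413$)
$Z = - \frac{373866}{155}$ ($Z = - \frac{149}{-155} - 2413 = \left(-149\right) \left(- \frac{1}{155}\right) - 2413 = \frac{149}{155} - 2413 = - \frac{373866}{155} \approx -2412.0$)
$\left(c + p\right)^{2} + Z = \left(-56 + 46\right)^{2} - \frac{373866}{155} = \left(-10\right)^{2} - \frac{373866}{155} = 100 - \frac{373866}{155} = - \frac{358366}{155}$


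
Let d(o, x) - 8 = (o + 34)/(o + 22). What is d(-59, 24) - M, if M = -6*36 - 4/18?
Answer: 74891/333 ≈ 224.90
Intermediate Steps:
d(o, x) = 8 + (34 + o)/(22 + o) (d(o, x) = 8 + (o + 34)/(o + 22) = 8 + (34 + o)/(22 + o))
M = -1946/9 (M = -216 - 4*1/18 = -216 - 2/9 = -1946/9 ≈ -216.22)
d(-59, 24) - M = 3*(70 + 3*(-59))/(22 - 59) - 1*(-1946/9) = 3*(70 - 177)/(-37) + 1946/9 = 3*(-1/37)*(-107) + 1946/9 = 321/37 + 1946/9 = 74891/333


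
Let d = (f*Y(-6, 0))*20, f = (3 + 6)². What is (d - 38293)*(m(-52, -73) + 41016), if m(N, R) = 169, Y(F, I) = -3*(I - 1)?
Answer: -1376938105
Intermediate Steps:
Y(F, I) = 3 - 3*I (Y(F, I) = -3*(-1 + I) = 3 - 3*I)
f = 81 (f = 9² = 81)
d = 4860 (d = (81*(3 - 3*0))*20 = (81*(3 + 0))*20 = (81*3)*20 = 243*20 = 4860)
(d - 38293)*(m(-52, -73) + 41016) = (4860 - 38293)*(169 + 41016) = -33433*41185 = -1376938105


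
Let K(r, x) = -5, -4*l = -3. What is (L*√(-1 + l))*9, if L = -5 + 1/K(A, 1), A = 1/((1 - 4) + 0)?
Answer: -117*I/5 ≈ -23.4*I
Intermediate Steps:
A = -⅓ (A = 1/(-3 + 0) = 1/(-3) = -⅓ ≈ -0.33333)
l = ¾ (l = -¼*(-3) = ¾ ≈ 0.75000)
L = -26/5 (L = -5 + 1/(-5) = -5 - ⅕ = -26/5 ≈ -5.2000)
(L*√(-1 + l))*9 = -26*√(-1 + ¾)/5*9 = -13*I/5*9 = -117*I/5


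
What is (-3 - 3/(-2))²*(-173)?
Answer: -1557/4 ≈ -389.25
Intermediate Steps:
(-3 - 3/(-2))²*(-173) = (-3 - 3*(-½))²*(-173) = (-3 + 3/2)²*(-173) = (-3/2)²*(-173) = (9/4)*(-173) = -1557/4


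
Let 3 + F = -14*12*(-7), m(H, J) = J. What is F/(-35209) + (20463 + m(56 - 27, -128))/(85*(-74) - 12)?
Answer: -5280053/1619614 ≈ -3.2601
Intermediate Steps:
F = 1173 (F = -3 - 14*12*(-7) = -3 - 168*(-7) = -3 + 1176 = 1173)
F/(-35209) + (20463 + m(56 - 27, -128))/(85*(-74) - 12) = 1173/(-35209) + (20463 - 128)/(85*(-74) - 12) = 1173*(-1/35209) + 20335/(-6290 - 12) = -1173/35209 + 20335/(-6302) = -1173/35209 + 20335*(-1/6302) = -1173/35209 - 20335/6302 = -5280053/1619614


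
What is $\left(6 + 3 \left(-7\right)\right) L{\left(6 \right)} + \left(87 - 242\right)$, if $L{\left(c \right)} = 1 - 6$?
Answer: $-80$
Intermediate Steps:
$L{\left(c \right)} = -5$
$\left(6 + 3 \left(-7\right)\right) L{\left(6 \right)} + \left(87 - 242\right) = \left(6 + 3 \left(-7\right)\right) \left(-5\right) + \left(87 - 242\right) = \left(6 - 21\right) \left(-5\right) - 155 = \left(-15\right) \left(-5\right) - 155 = 75 - 155 = -80$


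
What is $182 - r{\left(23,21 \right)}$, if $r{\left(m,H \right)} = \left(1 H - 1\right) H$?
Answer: $-238$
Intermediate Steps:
$r{\left(m,H \right)} = H \left(-1 + H\right)$ ($r{\left(m,H \right)} = \left(H - 1\right) H = \left(-1 + H\right) H = H \left(-1 + H\right)$)
$182 - r{\left(23,21 \right)} = 182 - 21 \left(-1 + 21\right) = 182 - 21 \cdot 20 = 182 - 420 = -238$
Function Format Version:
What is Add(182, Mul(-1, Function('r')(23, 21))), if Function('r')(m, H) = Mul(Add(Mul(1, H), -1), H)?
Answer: -238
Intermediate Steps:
Function('r')(m, H) = Mul(H, Add(-1, H)) (Function('r')(m, H) = Mul(Add(H, -1), H) = Mul(Add(-1, H), H) = Mul(H, Add(-1, H)))
Add(182, Mul(-1, Function('r')(23, 21))) = Add(182, Mul(-1, Mul(21, Add(-1, 21)))) = Add(182, Mul(-1, Mul(21, 20))) = Add(182, Mul(-1, 420)) = Add(182, -420) = -238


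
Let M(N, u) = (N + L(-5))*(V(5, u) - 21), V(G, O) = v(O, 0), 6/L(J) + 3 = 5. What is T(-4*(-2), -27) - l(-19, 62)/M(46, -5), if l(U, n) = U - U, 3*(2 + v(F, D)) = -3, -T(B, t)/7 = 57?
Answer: -399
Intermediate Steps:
L(J) = 3 (L(J) = 6/(-3 + 5) = 6/2 = 6*(½) = 3)
T(B, t) = -399 (T(B, t) = -7*57 = -399)
v(F, D) = -3 (v(F, D) = -2 + (⅓)*(-3) = -2 - 1 = -3)
V(G, O) = -3
l(U, n) = 0
M(N, u) = -72 - 24*N (M(N, u) = (N + 3)*(-3 - 21) = (3 + N)*(-24) = -72 - 24*N)
T(-4*(-2), -27) - l(-19, 62)/M(46, -5) = -399 - 0/(-72 - 24*46) = -399 - 0/(-72 - 1104) = -399 - 0/(-1176) = -399 - 0*(-1)/1176 = -399 - 1*0 = -399 + 0 = -399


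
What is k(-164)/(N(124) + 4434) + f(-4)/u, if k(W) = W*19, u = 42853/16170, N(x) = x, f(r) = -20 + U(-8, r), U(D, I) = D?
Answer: -1098605014/97661987 ≈ -11.249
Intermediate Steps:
f(r) = -28 (f(r) = -20 - 8 = -28)
u = 42853/16170 (u = 42853*(1/16170) = 42853/16170 ≈ 2.6502)
k(W) = 19*W
k(-164)/(N(124) + 4434) + f(-4)/u = (19*(-164))/(124 + 4434) - 28/42853/16170 = -3116/4558 - 28*16170/42853 = -3116*1/4558 - 452760/42853 = -1558/2279 - 452760/42853 = -1098605014/97661987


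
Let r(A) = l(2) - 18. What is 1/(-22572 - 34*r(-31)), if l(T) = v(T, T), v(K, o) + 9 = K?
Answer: -1/21722 ≈ -4.6036e-5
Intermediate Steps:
v(K, o) = -9 + K
l(T) = -9 + T
r(A) = -25 (r(A) = (-9 + 2) - 18 = -7 - 18 = -25)
1/(-22572 - 34*r(-31)) = 1/(-22572 - 34*(-25)) = 1/(-22572 + 850) = 1/(-21722) = -1/21722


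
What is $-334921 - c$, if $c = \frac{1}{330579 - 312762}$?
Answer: $- \frac{5967287458}{17817} \approx -3.3492 \cdot 10^{5}$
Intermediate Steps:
$c = \frac{1}{17817} \approx 5.6126 \cdot 10^{-5}$
$-334921 - c = -334921 - \frac{1}{17817} = - \frac{5967287458}{17817}$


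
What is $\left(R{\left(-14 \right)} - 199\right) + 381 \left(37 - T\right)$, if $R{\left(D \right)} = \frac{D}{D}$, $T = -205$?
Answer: $92004$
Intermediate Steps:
$R{\left(D \right)} = 1$
$\left(R{\left(-14 \right)} - 199\right) + 381 \left(37 - T\right) = \left(1 - 199\right) + 381 \left(37 - -205\right) = -198 + 381 \left(37 + 205\right) = -198 + 381 \cdot 242 = -198 + 92202 = 92004$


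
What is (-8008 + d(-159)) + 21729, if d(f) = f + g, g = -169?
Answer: 13393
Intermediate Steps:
d(f) = -169 + f (d(f) = f - 169 = -169 + f)
(-8008 + d(-159)) + 21729 = (-8008 + (-169 - 159)) + 21729 = (-8008 - 328) + 21729 = -8336 + 21729 = 13393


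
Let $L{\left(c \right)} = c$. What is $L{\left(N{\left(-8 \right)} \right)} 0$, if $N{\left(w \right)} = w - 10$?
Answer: $0$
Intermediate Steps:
$N{\left(w \right)} = -10 + w$
$L{\left(N{\left(-8 \right)} \right)} 0 = \left(-10 - 8\right) 0 = \left(-18\right) 0 = 0$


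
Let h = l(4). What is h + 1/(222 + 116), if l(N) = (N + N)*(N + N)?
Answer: 21633/338 ≈ 64.003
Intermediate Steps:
l(N) = 4*N**2 (l(N) = (2*N)*(2*N) = 4*N**2)
h = 64 (h = 4*4**2 = 4*16 = 64)
h + 1/(222 + 116) = 64 + 1/(222 + 116) = 64 + 1/338 = 21633/338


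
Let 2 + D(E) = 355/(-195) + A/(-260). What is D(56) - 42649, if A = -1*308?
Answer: -8317069/195 ≈ -42652.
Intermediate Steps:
A = -308
D(E) = -514/195 (D(E) = -2 + (355/(-195) - 308/(-260)) = -2 + (355*(-1/195) - 308*(-1/260)) = -2 + (-71/39 + 77/65) = -2 - 124/195 = -514/195)
D(56) - 42649 = -514/195 - 42649 = -8317069/195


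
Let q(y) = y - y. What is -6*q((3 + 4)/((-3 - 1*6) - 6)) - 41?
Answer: -41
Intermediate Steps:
q(y) = 0
-6*q((3 + 4)/((-3 - 1*6) - 6)) - 41 = -6*0 - 41 = 0 - 41 = -41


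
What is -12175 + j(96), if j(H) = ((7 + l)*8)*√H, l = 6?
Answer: -12175 + 416*√6 ≈ -11156.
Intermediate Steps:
j(H) = 104*√H (j(H) = ((7 + 6)*8)*√H = (13*8)*√H = 104*√H)
-12175 + j(96) = -12175 + 104*√96 = -12175 + 104*(4*√6) = -12175 + 416*√6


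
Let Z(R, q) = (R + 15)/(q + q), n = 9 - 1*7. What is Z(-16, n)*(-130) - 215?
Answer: -365/2 ≈ -182.50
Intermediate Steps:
n = 2 (n = 9 - 7 = 2)
Z(R, q) = (15 + R)/(2*q) (Z(R, q) = (15 + R)/((2*q)) = (15 + R)*(1/(2*q)) = (15 + R)/(2*q))
Z(-16, n)*(-130) - 215 = ((1/2)*(15 - 16)/2)*(-130) - 215 = ((1/2)*(1/2)*(-1))*(-130) - 215 = -1/4*(-130) - 215 = 65/2 - 215 = -365/2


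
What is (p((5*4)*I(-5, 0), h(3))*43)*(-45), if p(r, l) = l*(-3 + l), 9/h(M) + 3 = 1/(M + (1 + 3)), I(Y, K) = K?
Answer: -2998863/80 ≈ -37486.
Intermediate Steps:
h(M) = 9/(-3 + 1/(4 + M)) (h(M) = 9/(-3 + 1/(M + (1 + 3))) = 9/(-3 + 1/(M + 4)) = 9/(-3 + 1/(4 + M)))
(p((5*4)*I(-5, 0), h(3))*43)*(-45) = (((9*(-4 - 1*3)/(11 + 3*3))*(-3 + 9*(-4 - 1*3)/(11 + 3*3)))*43)*(-45) = (((9*(-4 - 3)/(11 + 9))*(-3 + 9*(-4 - 3)/(11 + 9)))*43)*(-45) = (((9*(-7)/20)*(-3 + 9*(-7)/20))*43)*(-45) = (((9*(1/20)*(-7))*(-3 + 9*(1/20)*(-7)))*43)*(-45) = (-63*(-3 - 63/20)/20*43)*(-45) = (-63/20*(-123/20)*43)*(-45) = ((7749/400)*43)*(-45) = (333207/400)*(-45) = -2998863/80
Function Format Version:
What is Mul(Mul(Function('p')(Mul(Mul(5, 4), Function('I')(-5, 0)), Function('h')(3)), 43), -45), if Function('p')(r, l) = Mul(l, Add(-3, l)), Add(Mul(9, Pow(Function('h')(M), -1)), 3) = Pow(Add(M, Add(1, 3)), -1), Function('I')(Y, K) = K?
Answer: Rational(-2998863, 80) ≈ -37486.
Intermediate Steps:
Function('h')(M) = Mul(9, Pow(Add(-3, Pow(Add(4, M), -1)), -1)) (Function('h')(M) = Mul(9, Pow(Add(-3, Pow(Add(M, Add(1, 3)), -1)), -1)) = Mul(9, Pow(Add(-3, Pow(Add(M, 4), -1)), -1)) = Mul(9, Pow(Add(-3, Pow(Add(4, M), -1)), -1)))
Mul(Mul(Function('p')(Mul(Mul(5, 4), Function('I')(-5, 0)), Function('h')(3)), 43), -45) = Mul(Mul(Mul(Mul(9, Pow(Add(11, Mul(3, 3)), -1), Add(-4, Mul(-1, 3))), Add(-3, Mul(9, Pow(Add(11, Mul(3, 3)), -1), Add(-4, Mul(-1, 3))))), 43), -45) = Mul(Mul(Mul(Mul(9, Pow(Add(11, 9), -1), Add(-4, -3)), Add(-3, Mul(9, Pow(Add(11, 9), -1), Add(-4, -3)))), 43), -45) = Mul(Mul(Mul(Mul(9, Pow(20, -1), -7), Add(-3, Mul(9, Pow(20, -1), -7))), 43), -45) = Mul(Mul(Mul(Mul(9, Rational(1, 20), -7), Add(-3, Mul(9, Rational(1, 20), -7))), 43), -45) = Mul(Mul(Mul(Rational(-63, 20), Add(-3, Rational(-63, 20))), 43), -45) = Mul(Mul(Mul(Rational(-63, 20), Rational(-123, 20)), 43), -45) = Mul(Mul(Rational(7749, 400), 43), -45) = Mul(Rational(333207, 400), -45) = Rational(-2998863, 80)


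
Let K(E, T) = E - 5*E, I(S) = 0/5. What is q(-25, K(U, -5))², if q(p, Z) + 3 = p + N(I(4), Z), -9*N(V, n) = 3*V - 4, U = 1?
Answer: 61504/81 ≈ 759.31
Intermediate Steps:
I(S) = 0 (I(S) = 0*(⅕) = 0)
N(V, n) = 4/9 - V/3 (N(V, n) = -(3*V - 4)/9 = -(-4 + 3*V)/9 = 4/9 - V/3)
K(E, T) = -4*E
q(p, Z) = -23/9 + p (q(p, Z) = -3 + (p + (4/9 - ⅓*0)) = -3 + (p + (4/9 + 0)) = -3 + (p + 4/9) = -3 + (4/9 + p) = -23/9 + p)
q(-25, K(U, -5))² = (-23/9 - 25)² = (-248/9)² = 61504/81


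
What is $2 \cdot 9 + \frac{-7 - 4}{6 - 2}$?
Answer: $\frac{61}{4} \approx 15.25$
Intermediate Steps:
$2 \cdot 9 + \frac{-7 - 4}{6 - 2} = 18 - \frac{11}{4} = \frac{61}{4}$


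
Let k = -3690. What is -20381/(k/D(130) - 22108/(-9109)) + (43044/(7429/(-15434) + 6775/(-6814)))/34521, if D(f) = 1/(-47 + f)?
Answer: -969526473709927853147/1245454699944752484306 ≈ -0.77845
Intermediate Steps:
-20381/(k/D(130) - 22108/(-9109)) + (43044/(7429/(-15434) + 6775/(-6814)))/34521 = -20381/(-3690/(1/(-47 + 130)) - 22108/(-9109)) + (43044/(7429/(-15434) + 6775/(-6814)))/34521 = -20381/(-3690/(1/83) - 22108*(-1/9109)) + (43044/(7429*(-1/15434) + 6775*(-1/6814)))*(1/34521) = -20381/(-3690/1/83 + 22108/9109) + (43044/(-7429/15434 - 6775/6814))*(1/34521) = -20381/(-3690*83 + 22108/9109) + (43044/(-38796639/26291819))*(1/34521) = -20381/(-306270 + 22108/9109) + (43044*(-26291819/38796639))*(1/34521) = -20381/(-2789791322/9109) - 377235019012/12932213*1/34521 = -20381*(-9109/2789791322) - 377235019012/446432924973 = 185650529/2789791322 - 377235019012/446432924973 = -969526473709927853147/1245454699944752484306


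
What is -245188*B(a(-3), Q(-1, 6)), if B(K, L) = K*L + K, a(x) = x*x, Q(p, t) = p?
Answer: 0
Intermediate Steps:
a(x) = x**2
B(K, L) = K + K*L
-245188*B(a(-3), Q(-1, 6)) = -245188*(-3)**2*(1 - 1) = -2206692*0 = -245188*0 = 0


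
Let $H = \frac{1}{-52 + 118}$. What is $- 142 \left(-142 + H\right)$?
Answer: $\frac{665341}{33} \approx 20162.0$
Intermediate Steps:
$H = \frac{1}{66} \approx 0.015152$
$- 142 \left(-142 + H\right) = - 142 \left(-142 + \frac{1}{66}\right) = \left(-142\right) \left(- \frac{9371}{66}\right) = \frac{665341}{33}$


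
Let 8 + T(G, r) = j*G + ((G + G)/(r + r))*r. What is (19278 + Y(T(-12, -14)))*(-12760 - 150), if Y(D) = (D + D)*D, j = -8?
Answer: -398015300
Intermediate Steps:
T(G, r) = -8 - 7*G (T(G, r) = -8 + (-8*G + ((G + G)/(r + r))*r) = -8 + (-8*G + ((2*G)/((2*r)))*r) = -8 + (-8*G + ((2*G)*(1/(2*r)))*r) = -8 + (-8*G + (G/r)*r) = -8 + (-8*G + G) = -8 - 7*G)
Y(D) = 2*D² (Y(D) = (2*D)*D = 2*D²)
(19278 + Y(T(-12, -14)))*(-12760 - 150) = (19278 + 2*(-8 - 7*(-12))²)*(-12760 - 150) = (19278 + 2*(-8 + 84)²)*(-12910) = (19278 + 2*76²)*(-12910) = (19278 + 2*5776)*(-12910) = (19278 + 11552)*(-12910) = 30830*(-12910) = -398015300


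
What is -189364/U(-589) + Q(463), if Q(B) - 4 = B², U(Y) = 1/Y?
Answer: 111749769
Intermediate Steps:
Q(B) = 4 + B²
-189364/U(-589) + Q(463) = -189364/(1/(-589)) + (4 + 463²) = -189364/(-1/589) + (4 + 214369) = -189364*(-589) + 214373 = 111535396 + 214373 = 111749769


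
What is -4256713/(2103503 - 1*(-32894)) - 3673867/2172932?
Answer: -17098386329715/4642245406004 ≈ -3.6832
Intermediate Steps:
-4256713/(2103503 - 1*(-32894)) - 3673867/2172932 = -4256713/(2103503 + 32894) - 3673867*1/2172932 = -4256713/2136397 - 3673867/2172932 = -17098386329715/4642245406004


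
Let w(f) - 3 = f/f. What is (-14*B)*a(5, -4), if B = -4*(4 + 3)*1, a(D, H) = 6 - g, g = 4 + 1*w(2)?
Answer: -784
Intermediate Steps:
w(f) = 4 (w(f) = 3 + f/f = 3 + 1 = 4)
g = 8 (g = 4 + 1*4 = 4 + 4 = 8)
a(D, H) = -2 (a(D, H) = 6 - 1*8 = 6 - 8 = -2)
B = -28 (B = -4*7*1 = -28*1 = -28)
(-14*B)*a(5, -4) = -14*(-28)*(-2) = 392*(-2) = -784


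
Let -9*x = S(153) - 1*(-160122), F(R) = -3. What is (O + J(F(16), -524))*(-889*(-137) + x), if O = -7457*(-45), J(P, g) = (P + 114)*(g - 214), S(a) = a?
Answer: 26375398746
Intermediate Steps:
J(P, g) = (-214 + g)*(114 + P) (J(P, g) = (114 + P)*(-214 + g) = (-214 + g)*(114 + P))
O = 335565
x = -53425/3 (x = -(153 - 1*(-160122))/9 = -(153 + 160122)/9 = -⅑*160275 = -53425/3 ≈ -17808.)
(O + J(F(16), -524))*(-889*(-137) + x) = (335565 + (-24396 - 214*(-3) + 114*(-524) - 3*(-524)))*(-889*(-137) - 53425/3) = (335565 + (-24396 + 642 - 59736 + 1572))*(121793 - 53425/3) = (335565 - 81918)*(311954/3) = 253647*(311954/3) = 26375398746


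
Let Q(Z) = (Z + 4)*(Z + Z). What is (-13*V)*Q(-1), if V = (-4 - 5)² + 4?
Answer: 6630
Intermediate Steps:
Q(Z) = 2*Z*(4 + Z) (Q(Z) = (4 + Z)*(2*Z) = 2*Z*(4 + Z))
V = 85 (V = (-9)² + 4 = 81 + 4 = 85)
(-13*V)*Q(-1) = (-13*85)*(2*(-1)*(4 - 1)) = -2210*(-1)*3 = -1105*(-6) = 6630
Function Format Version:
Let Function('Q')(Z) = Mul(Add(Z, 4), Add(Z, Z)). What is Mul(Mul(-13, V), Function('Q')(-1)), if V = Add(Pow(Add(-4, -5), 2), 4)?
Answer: 6630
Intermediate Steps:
Function('Q')(Z) = Mul(2, Z, Add(4, Z)) (Function('Q')(Z) = Mul(Add(4, Z), Mul(2, Z)) = Mul(2, Z, Add(4, Z)))
V = 85 (V = Add(Pow(-9, 2), 4) = Add(81, 4) = 85)
Mul(Mul(-13, V), Function('Q')(-1)) = Mul(Mul(-13, 85), Mul(2, -1, Add(4, -1))) = Mul(-1105, Mul(2, -1, 3)) = Mul(-1105, -6) = 6630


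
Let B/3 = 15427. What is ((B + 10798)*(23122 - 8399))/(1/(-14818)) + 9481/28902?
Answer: -359906885266225331/28902 ≈ -1.2453e+13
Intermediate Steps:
B = 46281 (B = 3*15427 = 46281)
((B + 10798)*(23122 - 8399))/(1/(-14818)) + 9481/28902 = ((46281 + 10798)*(23122 - 8399))/(1/(-14818)) + 9481/28902 = (57079*14723)/(-1/14818) + 9481*(1/28902) = 840374117*(-14818) + 9481/28902 = -12452663665706 + 9481/28902 = -359906885266225331/28902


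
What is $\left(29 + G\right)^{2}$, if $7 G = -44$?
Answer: $\frac{25281}{49} \approx 515.94$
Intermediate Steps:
$G = - \frac{44}{7}$ ($G = \frac{1}{7} \left(-44\right) = - \frac{44}{7} \approx -6.2857$)
$\left(29 + G\right)^{2} = \left(29 - \frac{44}{7}\right)^{2} = \left(\frac{159}{7}\right)^{2} = \frac{25281}{49}$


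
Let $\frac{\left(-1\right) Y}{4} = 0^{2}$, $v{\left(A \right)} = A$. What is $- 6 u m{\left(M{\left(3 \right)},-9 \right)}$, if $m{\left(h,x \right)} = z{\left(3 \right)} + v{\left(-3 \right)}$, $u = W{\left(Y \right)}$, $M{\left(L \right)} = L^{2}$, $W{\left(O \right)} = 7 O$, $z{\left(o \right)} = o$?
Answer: $0$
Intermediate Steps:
$Y = 0$ ($Y = - 4 \cdot 0^{2} = \left(-4\right) 0 = 0$)
$u = 0$ ($u = 7 \cdot 0 = 0$)
$m{\left(h,x \right)} = 0$ ($m{\left(h,x \right)} = 3 - 3 = 0$)
$- 6 u m{\left(M{\left(3 \right)},-9 \right)} = \left(-6\right) 0 \cdot 0 = 0 \cdot 0 = 0$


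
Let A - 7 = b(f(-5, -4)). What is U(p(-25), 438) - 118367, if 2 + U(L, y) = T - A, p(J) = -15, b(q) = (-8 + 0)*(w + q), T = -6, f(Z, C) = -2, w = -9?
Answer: -118470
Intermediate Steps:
b(q) = 72 - 8*q (b(q) = (-8 + 0)*(-9 + q) = -8*(-9 + q) = 72 - 8*q)
A = 95 (A = 7 + (72 - 8*(-2)) = 7 + (72 + 16) = 7 + 88 = 95)
U(L, y) = -103 (U(L, y) = -2 + (-6 - 1*95) = -2 + (-6 - 95) = -2 - 101 = -103)
U(p(-25), 438) - 118367 = -103 - 118367 = -118470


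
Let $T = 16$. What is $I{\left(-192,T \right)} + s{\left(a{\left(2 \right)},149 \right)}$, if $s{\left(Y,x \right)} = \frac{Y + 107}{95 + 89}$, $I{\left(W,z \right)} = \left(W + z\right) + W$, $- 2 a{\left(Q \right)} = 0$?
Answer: $- \frac{67605}{184} \approx -367.42$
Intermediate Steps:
$a{\left(Q \right)} = 0$ ($a{\left(Q \right)} = \left(- \frac{1}{2}\right) 0 = 0$)
$I{\left(W,z \right)} = z + 2 W$
$s{\left(Y,x \right)} = \frac{107}{184} + \frac{Y}{184}$ ($s{\left(Y,x \right)} = \frac{107 + Y}{184} = \left(107 + Y\right) \frac{1}{184} = \frac{107}{184} + \frac{Y}{184}$)
$I{\left(-192,T \right)} + s{\left(a{\left(2 \right)},149 \right)} = \left(16 + 2 \left(-192\right)\right) + \left(\frac{107}{184} + \frac{1}{184} \cdot 0\right) = \left(16 - 384\right) + \left(\frac{107}{184} + 0\right) = -368 + \frac{107}{184} = - \frac{67605}{184}$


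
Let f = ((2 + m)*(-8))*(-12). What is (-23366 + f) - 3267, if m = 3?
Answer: -26153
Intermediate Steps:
f = 480 (f = ((2 + 3)*(-8))*(-12) = (5*(-8))*(-12) = -40*(-12) = 480)
(-23366 + f) - 3267 = (-23366 + 480) - 3267 = -22886 - 3267 = -26153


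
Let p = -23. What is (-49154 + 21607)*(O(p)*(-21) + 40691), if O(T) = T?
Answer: -1134220178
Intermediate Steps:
(-49154 + 21607)*(O(p)*(-21) + 40691) = (-49154 + 21607)*(-23*(-21) + 40691) = -27547*(483 + 40691) = -27547*41174 = -1134220178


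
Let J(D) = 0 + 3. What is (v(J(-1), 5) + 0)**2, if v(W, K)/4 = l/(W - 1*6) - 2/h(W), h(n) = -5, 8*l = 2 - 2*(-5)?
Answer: 4/25 ≈ 0.16000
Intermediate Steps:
l = 3/2 (l = (2 - 2*(-5))/8 = (2 + 10)/8 = (1/8)*12 = 3/2 ≈ 1.5000)
J(D) = 3
v(W, K) = 8/5 + 6/(-6 + W) (v(W, K) = 4*(3/(2*(W - 1*6)) - 2/(-5)) = 4*(3/(2*(W - 6)) - 2*(-1/5)) = 4*(3/(2*(-6 + W)) + 2/5) = 4*(2/5 + 3/(2*(-6 + W))) = 8/5 + 6/(-6 + W))
(v(J(-1), 5) + 0)**2 = (2*(-9 + 4*3)/(5*(-6 + 3)) + 0)**2 = ((2/5)*(-9 + 12)/(-3) + 0)**2 = ((2/5)*(-1/3)*3 + 0)**2 = (-2/5 + 0)**2 = (-2/5)**2 = 4/25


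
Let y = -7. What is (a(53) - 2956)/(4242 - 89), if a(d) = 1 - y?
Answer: -2948/4153 ≈ -0.70985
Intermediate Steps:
a(d) = 8 (a(d) = 1 - 1*(-7) = 1 + 7 = 8)
(a(53) - 2956)/(4242 - 89) = (8 - 2956)/(4242 - 89) = -2948/4153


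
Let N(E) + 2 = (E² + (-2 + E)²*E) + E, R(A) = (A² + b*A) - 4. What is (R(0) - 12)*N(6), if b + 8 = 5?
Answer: -2176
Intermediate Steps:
b = -3 (b = -8 + 5 = -3)
R(A) = -4 + A² - 3*A (R(A) = (A² - 3*A) - 4 = -4 + A² - 3*A)
N(E) = -2 + E + E² + E*(-2 + E)² (N(E) = -2 + ((E² + (-2 + E)²*E) + E) = -2 + ((E² + E*(-2 + E)²) + E) = -2 + (E + E² + E*(-2 + E)²) = -2 + E + E² + E*(-2 + E)²)
(R(0) - 12)*N(6) = ((-4 + 0² - 3*0) - 12)*(-2 + 6 + 6² + 6*(-2 + 6)²) = ((-4 + 0 + 0) - 12)*(-2 + 6 + 36 + 6*4²) = (-4 - 12)*(-2 + 6 + 36 + 6*16) = -16*(-2 + 6 + 36 + 96) = -16*136 = -2176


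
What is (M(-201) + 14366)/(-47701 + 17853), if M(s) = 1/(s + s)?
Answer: -5775131/11998896 ≈ -0.48131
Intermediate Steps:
M(s) = 1/(2*s)
(M(-201) + 14366)/(-47701 + 17853) = ((1/2)/(-201) + 14366)/(-47701 + 17853) = ((1/2)*(-1/201) + 14366)/(-29848) = (-1/402 + 14366)*(-1/29848) = (5775131/402)*(-1/29848) = -5775131/11998896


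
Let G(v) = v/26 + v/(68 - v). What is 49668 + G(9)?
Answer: 76191477/1534 ≈ 49669.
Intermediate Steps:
G(v) = v/26 + v/(68 - v) (G(v) = v*(1/26) + v/(68 - v) = v/26 + v/(68 - v))
49668 + G(9) = 49668 + (1/26)*9*(-94 + 9)/(-68 + 9) = 49668 + (1/26)*9*(-85)/(-59) = 49668 + (1/26)*9*(-1/59)*(-85) = 49668 + 765/1534 = 76191477/1534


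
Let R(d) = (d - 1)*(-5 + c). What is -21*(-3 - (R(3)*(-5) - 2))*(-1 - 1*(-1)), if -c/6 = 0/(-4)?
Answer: 0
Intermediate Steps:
c = 0 (c = -0/(-4) = -0*(-1)/4 = -6*0 = 0)
R(d) = 5 - 5*d (R(d) = (d - 1)*(-5 + 0) = (-1 + d)*(-5) = 5 - 5*d)
-21*(-3 - (R(3)*(-5) - 2))*(-1 - 1*(-1)) = -21*(-3 - ((5 - 5*3)*(-5) - 2))*(-1 - 1*(-1)) = -21*(-3 - ((5 - 15)*(-5) - 2))*(-1 + 1) = -21*(-3 - (-10*(-5) - 2))*0 = -21*(-3 - (50 - 2))*0 = -21*(-3 - 1*48)*0 = -21*(-3 - 48)*0 = -(-1071)*0 = -21*0 = 0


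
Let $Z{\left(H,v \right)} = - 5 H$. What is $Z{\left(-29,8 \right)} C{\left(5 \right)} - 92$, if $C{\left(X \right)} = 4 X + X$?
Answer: $3533$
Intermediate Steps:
$C{\left(X \right)} = 5 X$
$Z{\left(-29,8 \right)} C{\left(5 \right)} - 92 = \left(-5\right) \left(-29\right) 5 \cdot 5 - 92 = 145 \cdot 25 - 92 = 3625 - 92 = 3533$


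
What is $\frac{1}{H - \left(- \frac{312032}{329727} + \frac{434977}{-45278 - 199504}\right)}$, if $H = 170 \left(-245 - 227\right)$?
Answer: $- \frac{26903744838}{2158683217975019} \approx -1.2463 \cdot 10^{-5}$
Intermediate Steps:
$H = -80240$ ($H = 170 \left(-472\right) = -80240$)
$\frac{1}{H - \left(- \frac{312032}{329727} + \frac{434977}{-45278 - 199504}\right)} = \frac{1}{-80240 - \left(- \frac{312032}{329727} + \frac{434977}{-45278 - 199504}\right)} = \frac{1}{-80240 + \left(- \frac{434977}{-244782} + 312032 \cdot \frac{1}{329727}\right)} = \frac{1}{-80240 + \left(\left(-434977\right) \left(- \frac{1}{244782}\right) + \frac{312032}{329727}\right)} = \frac{1}{-80240 + \left(\frac{434977}{244782} + \frac{312032}{329727}\right)} = \frac{1}{-80240 + \frac{73267826101}{26903744838}} = \frac{1}{- \frac{2158683217975019}{26903744838}} = - \frac{26903744838}{2158683217975019}$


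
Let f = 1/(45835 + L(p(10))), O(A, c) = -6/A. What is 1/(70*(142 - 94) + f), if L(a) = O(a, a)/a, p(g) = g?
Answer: 2291747/7700269970 ≈ 0.00029762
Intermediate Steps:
L(a) = -6/a² (L(a) = (-6/a)/a = -6/a²)
f = 50/2291747 (f = 1/(45835 - 6/10²) = 1/(45835 - 6*1/100) = 1/(45835 - 3/50) = 1/(2291747/50) = 50/2291747 ≈ 2.1817e-5)
1/(70*(142 - 94) + f) = 1/(70*(142 - 94) + 50/2291747) = 1/(70*48 + 50/2291747) = 1/(3360 + 50/2291747) = 1/(7700269970/2291747) = 2291747/7700269970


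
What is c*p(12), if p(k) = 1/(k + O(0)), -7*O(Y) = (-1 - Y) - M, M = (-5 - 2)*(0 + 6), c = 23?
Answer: 161/43 ≈ 3.7442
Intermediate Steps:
M = -42 (M = -7*6 = -42)
O(Y) = -41/7 + Y/7 (O(Y) = -((-1 - Y) - 1*(-42))/7 = -((-1 - Y) + 42)/7 = -(41 - Y)/7 = -41/7 + Y/7)
p(k) = 1/(-41/7 + k) (p(k) = 1/(k + (-41/7 + (⅐)*0)) = 1/(k + (-41/7 + 0)) = 1/(k - 41/7) = 1/(-41/7 + k))
c*p(12) = 23*(7/(-41 + 7*12)) = 23*(7/(-41 + 84)) = 23*(7/43) = 161/43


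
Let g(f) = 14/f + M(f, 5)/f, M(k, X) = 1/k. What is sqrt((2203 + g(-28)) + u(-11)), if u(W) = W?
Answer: sqrt(1718137)/28 ≈ 46.813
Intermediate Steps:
g(f) = f**(-2) + 14/f (g(f) = 14/f + 1/(f*f) = 14/f + f**(-2) = f**(-2) + 14/f)
sqrt((2203 + g(-28)) + u(-11)) = sqrt((2203 + (1 + 14*(-28))/(-28)**2) - 11) = sqrt((2203 + (1 - 392)/784) - 11) = sqrt((2203 + (1/784)*(-391)) - 11) = sqrt((2203 - 391/784) - 11) = sqrt(1726761/784 - 11) = sqrt(1718137/784) = sqrt(1718137)/28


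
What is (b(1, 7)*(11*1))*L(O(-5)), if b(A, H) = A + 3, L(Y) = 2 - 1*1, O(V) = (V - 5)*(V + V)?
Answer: 44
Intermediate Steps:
O(V) = 2*V*(-5 + V) (O(V) = (-5 + V)*(2*V) = 2*V*(-5 + V))
L(Y) = 1 (L(Y) = 2 - 1 = 1)
b(A, H) = 3 + A
(b(1, 7)*(11*1))*L(O(-5)) = ((3 + 1)*(11*1))*1 = (4*11)*1 = 44*1 = 44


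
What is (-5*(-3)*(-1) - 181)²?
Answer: 38416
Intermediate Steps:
(-5*(-3)*(-1) - 181)² = (15*(-1) - 181)² = (-15 - 181)² = (-196)² = 38416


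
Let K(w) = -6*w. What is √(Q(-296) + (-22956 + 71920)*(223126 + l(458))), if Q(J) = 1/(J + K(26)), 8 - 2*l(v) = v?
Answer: √557449826230751/226 ≈ 1.0447e+5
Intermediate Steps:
l(v) = 4 - v/2
Q(J) = 1/(-156 + J) (Q(J) = 1/(J - 6*26) = 1/(J - 156) = 1/(-156 + J))
√(Q(-296) + (-22956 + 71920)*(223126 + l(458))) = √(1/(-156 - 296) + (-22956 + 71920)*(223126 + (4 - ½*458))) = √(1/(-452) + 48964*(223126 + (4 - 229))) = √(-1/452 + 48964*(223126 - 225)) = √(-1/452 + 48964*222901) = √(-1/452 + 10914124564) = √(4933184302927/452) = √557449826230751/226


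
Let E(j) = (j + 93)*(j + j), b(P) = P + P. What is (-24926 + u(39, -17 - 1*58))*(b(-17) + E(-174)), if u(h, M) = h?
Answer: -700668598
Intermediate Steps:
b(P) = 2*P
E(j) = 2*j*(93 + j) (E(j) = (93 + j)*(2*j) = 2*j*(93 + j))
(-24926 + u(39, -17 - 1*58))*(b(-17) + E(-174)) = (-24926 + 39)*(2*(-17) + 2*(-174)*(93 - 174)) = -24887*(-34 + 2*(-174)*(-81)) = -24887*(-34 + 28188) = -24887*28154 = -700668598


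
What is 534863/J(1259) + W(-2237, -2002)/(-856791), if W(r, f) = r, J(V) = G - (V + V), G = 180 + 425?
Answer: -458261525252/1639041183 ≈ -279.59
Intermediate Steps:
G = 605
J(V) = 605 - 2*V (J(V) = 605 - (V + V) = 605 - 2*V)
534863/J(1259) + W(-2237, -2002)/(-856791) = 534863/(605 - 2*1259) - 2237/(-856791) = 534863/(605 - 2518) - 2237*(-1/856791) = 534863/(-1913) + 2237/856791 = 534863*(-1/1913) + 2237/856791 = -534863/1913 + 2237/856791 = -458261525252/1639041183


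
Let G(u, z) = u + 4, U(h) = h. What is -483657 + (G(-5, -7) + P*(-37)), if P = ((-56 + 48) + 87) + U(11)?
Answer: -486988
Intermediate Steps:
P = 90 (P = ((-56 + 48) + 87) + 11 = (-8 + 87) + 11 = 79 + 11 = 90)
G(u, z) = 4 + u
-483657 + (G(-5, -7) + P*(-37)) = -483657 + ((4 - 5) + 90*(-37)) = -483657 + (-1 - 3330) = -483657 - 3331 = -486988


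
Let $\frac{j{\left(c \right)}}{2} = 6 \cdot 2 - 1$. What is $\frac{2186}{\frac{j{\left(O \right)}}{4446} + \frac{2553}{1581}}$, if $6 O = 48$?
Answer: $\frac{1280472453}{948785} \approx 1349.6$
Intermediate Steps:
$O = 8$ ($O = \frac{1}{6} \cdot 48 = 8$)
$j{\left(c \right)} = 22$ ($j{\left(c \right)} = 2 \left(6 \cdot 2 - 1\right) = 2 \left(12 - 1\right) = 2 \cdot 11 = 22$)
$\frac{2186}{\frac{j{\left(O \right)}}{4446} + \frac{2553}{1581}} = \frac{2186}{\frac{22}{4446} + \frac{2553}{1581}} = \frac{2186}{22 \cdot \frac{1}{4446} + 2553 \cdot \frac{1}{1581}} = \frac{2186}{\frac{11}{2223} + \frac{851}{527}} = \frac{2186}{\frac{1897570}{1171521}} = 2186 \cdot \frac{1171521}{1897570} = \frac{1280472453}{948785}$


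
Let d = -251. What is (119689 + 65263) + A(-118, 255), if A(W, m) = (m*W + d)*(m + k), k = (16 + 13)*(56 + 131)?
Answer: -172091246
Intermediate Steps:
k = 5423 (k = 29*187 = 5423)
A(W, m) = (-251 + W*m)*(5423 + m) (A(W, m) = (m*W - 251)*(m + 5423) = (W*m - 251)*(5423 + m) = (-251 + W*m)*(5423 + m))
(119689 + 65263) + A(-118, 255) = (119689 + 65263) + (-1361173 - 251*255 - 118*255² + 5423*(-118)*255) = 184952 + (-1361173 - 64005 - 118*65025 - 163178070) = 184952 + (-1361173 - 64005 - 7672950 - 163178070) = 184952 - 172276198 = -172091246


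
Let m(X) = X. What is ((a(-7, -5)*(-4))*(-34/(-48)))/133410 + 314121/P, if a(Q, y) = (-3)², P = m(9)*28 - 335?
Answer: -27937923151/7382020 ≈ -3784.6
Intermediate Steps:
P = -83 (P = 9*28 - 335 = 252 - 335 = -83)
a(Q, y) = 9
((a(-7, -5)*(-4))*(-34/(-48)))/133410 + 314121/P = ((9*(-4))*(-34/(-48)))/133410 + 314121/(-83) = -(-1224)*(-1)/48*(1/133410) + 314121*(-1/83) = -36*17/24*(1/133410) - 314121/83 = -51/2*1/133410 - 314121/83 = -17/88940 - 314121/83 = -27937923151/7382020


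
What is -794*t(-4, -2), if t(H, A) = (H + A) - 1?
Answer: 5558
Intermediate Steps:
t(H, A) = -1 + A + H (t(H, A) = (A + H) - 1 = -1 + A + H)
-794*t(-4, -2) = -794*(-1 - 2 - 4) = -794*(-7) = 5558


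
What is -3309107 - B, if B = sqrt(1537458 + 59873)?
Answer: -3309107 - sqrt(1597331) ≈ -3.3104e+6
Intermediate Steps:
B = sqrt(1597331) ≈ 1263.9
-3309107 - B = -3309107 - sqrt(1597331)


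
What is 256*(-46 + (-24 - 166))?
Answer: -60416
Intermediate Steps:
256*(-46 + (-24 - 166)) = 256*(-46 - 190) = 256*(-236) = -60416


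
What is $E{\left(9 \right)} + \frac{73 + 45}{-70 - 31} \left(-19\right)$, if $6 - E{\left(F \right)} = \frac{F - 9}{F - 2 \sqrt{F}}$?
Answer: $\frac{2848}{101} \approx 28.198$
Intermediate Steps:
$E{\left(F \right)} = 6 - \frac{-9 + F}{F - 2 \sqrt{F}}$ ($E{\left(F \right)} = 6 - \frac{F - 9}{F - 2 \sqrt{F}} = 6 - \frac{-9 + F}{F - 2 \sqrt{F}}$)
$E{\left(9 \right)} + \frac{73 + 45}{-70 - 31} \left(-19\right) = \frac{-9 - 45 + 12 \sqrt{9}}{\left(-1\right) 9 + 2 \sqrt{9}} + \frac{73 + 45}{-70 - 31} \left(-19\right) = \frac{-9 - 45 + 12 \cdot 3}{-9 + 2 \cdot 3} + \frac{118}{-101} \left(-19\right) = \frac{-9 - 45 + 36}{-9 + 6} + 118 \left(- \frac{1}{101}\right) \left(-19\right) = \frac{1}{-3} \left(-18\right) - - \frac{2242}{101} = \left(- \frac{1}{3}\right) \left(-18\right) + \frac{2242}{101} = 6 + \frac{2242}{101} = \frac{2848}{101}$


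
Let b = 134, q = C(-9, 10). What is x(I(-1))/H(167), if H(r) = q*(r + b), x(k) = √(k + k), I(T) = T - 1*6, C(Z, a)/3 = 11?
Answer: I*√14/9933 ≈ 0.00037669*I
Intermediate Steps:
C(Z, a) = 33 (C(Z, a) = 3*11 = 33)
q = 33
I(T) = -6 + T (I(T) = T - 6 = -6 + T)
x(k) = √2*√k (x(k) = √(2*k) = √2*√k)
H(r) = 4422 + 33*r (H(r) = 33*(r + 134) = 33*(134 + r) = 4422 + 33*r)
x(I(-1))/H(167) = (√2*√(-6 - 1))/(4422 + 33*167) = (√2*√(-7))/(4422 + 5511) = (√2*(I*√7))/9933 = (I*√14)*(1/9933) = I*√14/9933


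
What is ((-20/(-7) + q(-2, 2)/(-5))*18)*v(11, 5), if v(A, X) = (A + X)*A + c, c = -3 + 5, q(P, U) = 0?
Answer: 64080/7 ≈ 9154.3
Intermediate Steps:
c = 2
v(A, X) = 2 + A*(A + X) (v(A, X) = (A + X)*A + 2 = A*(A + X) + 2 = 2 + A*(A + X))
((-20/(-7) + q(-2, 2)/(-5))*18)*v(11, 5) = ((-20/(-7) + 0/(-5))*18)*(2 + 11**2 + 11*5) = ((-20*(-1/7) + 0*(-1/5))*18)*(2 + 121 + 55) = ((20/7 + 0)*18)*178 = ((20/7)*18)*178 = (360/7)*178 = 64080/7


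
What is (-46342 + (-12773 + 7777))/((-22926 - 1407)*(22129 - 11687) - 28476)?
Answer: 25669/127056831 ≈ 0.00020203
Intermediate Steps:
(-46342 + (-12773 + 7777))/((-22926 - 1407)*(22129 - 11687) - 28476) = (-46342 - 4996)/(-24333*10442 - 28476) = -51338/(-254085186 - 28476) = -51338/(-254113662) = -51338*(-1/254113662) = 25669/127056831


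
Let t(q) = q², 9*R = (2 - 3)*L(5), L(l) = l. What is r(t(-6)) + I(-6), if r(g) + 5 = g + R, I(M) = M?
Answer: 220/9 ≈ 24.444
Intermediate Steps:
R = -5/9 (R = ((2 - 3)*5)/9 = (-1*5)/9 = (⅑)*(-5) = -5/9 ≈ -0.55556)
r(g) = -50/9 + g (r(g) = -5 + (g - 5/9) = -5 + (-5/9 + g) = -50/9 + g)
r(t(-6)) + I(-6) = (-50/9 + (-6)²) - 6 = (-50/9 + 36) - 6 = 274/9 - 6 = 220/9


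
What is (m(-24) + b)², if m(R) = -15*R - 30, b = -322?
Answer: 64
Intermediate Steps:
m(R) = -30 - 15*R
(m(-24) + b)² = ((-30 - 15*(-24)) - 322)² = ((-30 + 360) - 322)² = (330 - 322)² = 8² = 64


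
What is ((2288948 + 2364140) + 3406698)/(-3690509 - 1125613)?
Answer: -4029893/2408061 ≈ -1.6735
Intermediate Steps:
((2288948 + 2364140) + 3406698)/(-3690509 - 1125613) = (4653088 + 3406698)/(-4816122) = 8059786*(-1/4816122) = -4029893/2408061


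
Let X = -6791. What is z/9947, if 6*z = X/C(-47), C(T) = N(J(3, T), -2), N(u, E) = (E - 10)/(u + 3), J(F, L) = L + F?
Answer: -278431/716184 ≈ -0.38877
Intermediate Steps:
J(F, L) = F + L
N(u, E) = (-10 + E)/(3 + u)
C(T) = -12/(6 + T) (C(T) = (-10 - 2)/(3 + (3 + T)) = -12/(6 + T))
z = -278431/72 (z = (-6791/((-12/(6 - 47))))/6 = (-6791/((-12/(-41))))/6 = (-6791/((-12*(-1/41))))/6 = (-6791/12/41)/6 = (-6791*41/12)/6 = (⅙)*(-278431/12) = -278431/72 ≈ -3867.1)
z/9947 = -278431/72/9947 = -278431/72*1/9947 = -278431/716184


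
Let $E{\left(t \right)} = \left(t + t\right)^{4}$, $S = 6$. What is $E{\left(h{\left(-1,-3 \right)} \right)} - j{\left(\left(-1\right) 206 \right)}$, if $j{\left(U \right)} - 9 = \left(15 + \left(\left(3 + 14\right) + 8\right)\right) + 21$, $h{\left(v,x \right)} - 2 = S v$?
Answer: $4026$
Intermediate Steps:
$h{\left(v,x \right)} = 2 + 6 v$
$E{\left(t \right)} = 16 t^{4}$ ($E{\left(t \right)} = \left(2 t\right)^{4} = 16 t^{4}$)
$j{\left(U \right)} = 70$ ($j{\left(U \right)} = 9 + \left(\left(15 + \left(\left(3 + 14\right) + 8\right)\right) + 21\right) = 9 + \left(\left(15 + \left(17 + 8\right)\right) + 21\right) = 9 + \left(\left(15 + 25\right) + 21\right) = 9 + \left(40 + 21\right) = 9 + 61 = 70$)
$E{\left(h{\left(-1,-3 \right)} \right)} - j{\left(\left(-1\right) 206 \right)} = 16 \left(2 + 6 \left(-1\right)\right)^{4} - 70 = 16 \left(2 - 6\right)^{4} - 70 = 16 \left(-4\right)^{4} - 70 = 16 \cdot 256 - 70 = 4096 - 70 = 4026$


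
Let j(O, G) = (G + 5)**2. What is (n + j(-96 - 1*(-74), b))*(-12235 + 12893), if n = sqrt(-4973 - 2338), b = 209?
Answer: 30133768 + 658*I*sqrt(7311) ≈ 3.0134e+7 + 56262.0*I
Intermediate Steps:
j(O, G) = (5 + G)**2
n = I*sqrt(7311) (n = sqrt(-7311) = I*sqrt(7311) ≈ 85.504*I)
(n + j(-96 - 1*(-74), b))*(-12235 + 12893) = (I*sqrt(7311) + (5 + 209)**2)*(-12235 + 12893) = (I*sqrt(7311) + 214**2)*658 = (I*sqrt(7311) + 45796)*658 = (45796 + I*sqrt(7311))*658 = 30133768 + 658*I*sqrt(7311)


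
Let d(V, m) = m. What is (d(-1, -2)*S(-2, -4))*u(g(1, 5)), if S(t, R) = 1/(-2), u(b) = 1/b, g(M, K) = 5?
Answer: ⅕ ≈ 0.20000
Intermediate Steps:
u(b) = 1/b
S(t, R) = -½
(d(-1, -2)*S(-2, -4))*u(g(1, 5)) = -2*(-½)/5 = 1*(⅕) = ⅕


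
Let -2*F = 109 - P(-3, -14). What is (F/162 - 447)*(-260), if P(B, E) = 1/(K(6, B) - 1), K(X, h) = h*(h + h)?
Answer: 160155320/1377 ≈ 1.1631e+5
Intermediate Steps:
K(X, h) = 2*h² (K(X, h) = h*(2*h) = 2*h²)
P(B, E) = 1/(-1 + 2*B²) (P(B, E) = 1/(2*B² - 1) = 1/(-1 + 2*B²))
F = -926/17 (F = -(109 - 1/(-1 + 2*(-3)²))/2 = -(109 - 1/(-1 + 2*9))/2 = -(109 - 1/(-1 + 18))/2 = -(109 - 1/17)/2 = -½*1852/17 = -926/17 ≈ -54.471)
(F/162 - 447)*(-260) = (-926/17/162 - 447)*(-260) = (-926/17*1/162 - 447)*(-260) = (-463/1377 - 447)*(-260) = -615982/1377*(-260) = 160155320/1377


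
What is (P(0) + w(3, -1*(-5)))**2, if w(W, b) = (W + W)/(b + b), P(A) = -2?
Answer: 49/25 ≈ 1.9600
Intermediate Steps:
w(W, b) = W/b (w(W, b) = (2*W)/((2*b)) = (2*W)*(1/(2*b)) = W/b)
(P(0) + w(3, -1*(-5)))**2 = (-2 + 3/((-1*(-5))))**2 = (-2 + 3/5)**2 = (-7/5)**2 = 49/25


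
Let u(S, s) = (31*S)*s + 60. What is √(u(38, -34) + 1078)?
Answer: I*√38914 ≈ 197.27*I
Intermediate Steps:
u(S, s) = 60 + 31*S*s (u(S, s) = 31*S*s + 60 = 60 + 31*S*s)
√(u(38, -34) + 1078) = √((60 + 31*38*(-34)) + 1078) = √((60 - 40052) + 1078) = √(-39992 + 1078) = √(-38914) = I*√38914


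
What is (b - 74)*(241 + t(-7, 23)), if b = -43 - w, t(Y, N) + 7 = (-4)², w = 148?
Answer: -66250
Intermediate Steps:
t(Y, N) = 9 (t(Y, N) = -7 + (-4)² = -7 + 16 = 9)
b = -191 (b = -43 - 1*148 = -43 - 148 = -191)
(b - 74)*(241 + t(-7, 23)) = (-191 - 74)*(241 + 9) = -265*250 = -66250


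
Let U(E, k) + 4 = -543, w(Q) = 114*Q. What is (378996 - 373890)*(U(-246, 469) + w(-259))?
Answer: -153552738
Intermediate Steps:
U(E, k) = -547 (U(E, k) = -4 - 543 = -547)
(378996 - 373890)*(U(-246, 469) + w(-259)) = (378996 - 373890)*(-547 + 114*(-259)) = 5106*(-547 - 29526) = 5106*(-30073) = -153552738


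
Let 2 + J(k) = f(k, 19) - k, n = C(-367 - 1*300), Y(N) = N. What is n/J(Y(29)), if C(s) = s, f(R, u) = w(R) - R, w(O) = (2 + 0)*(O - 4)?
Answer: 667/10 ≈ 66.700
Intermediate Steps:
w(O) = -8 + 2*O (w(O) = 2*(-4 + O) = -8 + 2*O)
f(R, u) = -8 + R (f(R, u) = (-8 + 2*R) - R = -8 + R)
n = -667 (n = -367 - 1*300 = -367 - 300 = -667)
J(k) = -10 (J(k) = -2 + ((-8 + k) - k) = -2 - 8 = -10)
n/J(Y(29)) = -667/(-10) = -667*(-1/10) = 667/10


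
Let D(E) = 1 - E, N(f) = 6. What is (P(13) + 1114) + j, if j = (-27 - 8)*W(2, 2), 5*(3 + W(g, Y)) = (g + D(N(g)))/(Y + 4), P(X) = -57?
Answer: 2331/2 ≈ 1165.5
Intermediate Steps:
W(g, Y) = -3 + (-5 + g)/(5*(4 + Y)) (W(g, Y) = -3 + ((g + (1 - 1*6))/(Y + 4))/5 = -3 + ((g + (1 - 6))/(4 + Y))/5 = -3 + ((g - 5)/(4 + Y))/5 = -3 + ((-5 + g)/(4 + Y))/5 = -3 + (-5 + g)/(5*(4 + Y)))
j = 217/2 (j = (-27 - 8)*((-65 + 2 - 15*2)/(5*(4 + 2))) = -7*(-65 + 2 - 30)/6 = -7*(-93)/6 = -35*(-31/10) = 217/2 ≈ 108.50)
(P(13) + 1114) + j = (-57 + 1114) + 217/2 = 1057 + 217/2 = 2331/2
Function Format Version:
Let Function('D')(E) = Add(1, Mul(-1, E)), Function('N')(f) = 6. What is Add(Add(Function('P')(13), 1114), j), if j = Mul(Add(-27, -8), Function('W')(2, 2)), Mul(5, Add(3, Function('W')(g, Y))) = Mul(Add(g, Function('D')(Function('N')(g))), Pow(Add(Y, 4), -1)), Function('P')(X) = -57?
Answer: Rational(2331, 2) ≈ 1165.5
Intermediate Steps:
Function('W')(g, Y) = Add(-3, Mul(Rational(1, 5), Pow(Add(4, Y), -1), Add(-5, g))) (Function('W')(g, Y) = Add(-3, Mul(Rational(1, 5), Mul(Add(g, Add(1, Mul(-1, 6))), Pow(Add(Y, 4), -1)))) = Add(-3, Mul(Rational(1, 5), Mul(Add(g, Add(1, -6)), Pow(Add(4, Y), -1)))) = Add(-3, Mul(Rational(1, 5), Mul(Add(g, -5), Pow(Add(4, Y), -1)))) = Add(-3, Mul(Rational(1, 5), Mul(Add(-5, g), Pow(Add(4, Y), -1)))) = Add(-3, Mul(Rational(1, 5), Mul(Pow(Add(4, Y), -1), Add(-5, g)))) = Add(-3, Mul(Rational(1, 5), Pow(Add(4, Y), -1), Add(-5, g))))
j = Rational(217, 2) (j = Mul(Add(-27, -8), Mul(Rational(1, 5), Pow(Add(4, 2), -1), Add(-65, 2, Mul(-15, 2)))) = Mul(-35, Mul(Rational(1, 5), Pow(6, -1), Add(-65, 2, -30))) = Mul(-35, Mul(Rational(1, 5), Rational(1, 6), -93)) = Mul(-35, Rational(-31, 10)) = Rational(217, 2) ≈ 108.50)
Add(Add(Function('P')(13), 1114), j) = Add(Add(-57, 1114), Rational(217, 2)) = Add(1057, Rational(217, 2)) = Rational(2331, 2)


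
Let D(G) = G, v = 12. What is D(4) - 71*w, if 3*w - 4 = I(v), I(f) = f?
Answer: -1124/3 ≈ -374.67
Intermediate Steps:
w = 16/3 (w = 4/3 + (⅓)*12 = 4/3 + 4 = 16/3 ≈ 5.3333)
D(4) - 71*w = 4 - 71*16/3 = 4 - 1136/3 = -1124/3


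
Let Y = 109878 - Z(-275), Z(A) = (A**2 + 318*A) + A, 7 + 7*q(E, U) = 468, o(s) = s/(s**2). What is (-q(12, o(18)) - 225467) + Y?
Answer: -724884/7 ≈ -1.0355e+5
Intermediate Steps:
o(s) = 1/s (o(s) = s/s**2 = 1/s)
q(E, U) = 461/7 (q(E, U) = -1 + (1/7)*468 = -1 + 468/7 = 461/7)
Z(A) = A**2 + 319*A
Y = 121978 (Y = 109878 - (-275)*(319 - 275) = 109878 - (-275)*44 = 109878 - 1*(-12100) = 109878 + 12100 = 121978)
(-q(12, o(18)) - 225467) + Y = (-1*461/7 - 225467) + 121978 = (-461/7 - 225467) + 121978 = -1578730/7 + 121978 = -724884/7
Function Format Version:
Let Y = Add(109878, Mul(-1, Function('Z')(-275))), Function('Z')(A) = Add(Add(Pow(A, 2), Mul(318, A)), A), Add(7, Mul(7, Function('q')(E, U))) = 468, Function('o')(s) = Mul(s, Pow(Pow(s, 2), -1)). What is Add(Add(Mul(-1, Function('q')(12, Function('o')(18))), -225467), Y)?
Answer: Rational(-724884, 7) ≈ -1.0355e+5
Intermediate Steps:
Function('o')(s) = Pow(s, -1) (Function('o')(s) = Mul(s, Pow(s, -2)) = Pow(s, -1))
Function('q')(E, U) = Rational(461, 7) (Function('q')(E, U) = Add(-1, Mul(Rational(1, 7), 468)) = Add(-1, Rational(468, 7)) = Rational(461, 7))
Function('Z')(A) = Add(Pow(A, 2), Mul(319, A))
Y = 121978 (Y = Add(109878, Mul(-1, Mul(-275, Add(319, -275)))) = Add(109878, Mul(-1, Mul(-275, 44))) = Add(109878, Mul(-1, -12100)) = Add(109878, 12100) = 121978)
Add(Add(Mul(-1, Function('q')(12, Function('o')(18))), -225467), Y) = Add(Add(Mul(-1, Rational(461, 7)), -225467), 121978) = Add(Add(Rational(-461, 7), -225467), 121978) = Add(Rational(-1578730, 7), 121978) = Rational(-724884, 7)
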